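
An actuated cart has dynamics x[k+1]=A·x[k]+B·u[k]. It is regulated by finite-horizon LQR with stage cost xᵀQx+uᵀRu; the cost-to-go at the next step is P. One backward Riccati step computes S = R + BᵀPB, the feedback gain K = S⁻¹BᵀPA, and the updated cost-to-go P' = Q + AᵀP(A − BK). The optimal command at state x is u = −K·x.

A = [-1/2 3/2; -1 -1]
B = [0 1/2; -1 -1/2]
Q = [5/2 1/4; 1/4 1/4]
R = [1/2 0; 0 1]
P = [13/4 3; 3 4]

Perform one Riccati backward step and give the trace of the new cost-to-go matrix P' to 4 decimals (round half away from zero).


BᵀP = [-3.0000 -4.0000; 0.1250 -0.5000]
S = R + BᵀPB = [1/2 0; 0 1] + [4.0000 0.5000; 0.5000 0.3125] = [4.5000 0.5000; 0.5000 1.3125]
BᵀPA = [5.5000 -0.5000; 0.4375 0.6875]
K = S⁻¹·BᵀPA = [1.2376 -0.1768; -0.1381 0.5912]
A−BK = [-0.4309 1.2044; 0.1685 -0.8812]
AᵀP(A−BK) = [1.0663 -0.7238; -0.7238 1.8177]
P' = Q + AᵀP(A−BK) = [3.5663 -0.4738; -0.4738 2.0677]
tr(P') = 5.6340

5.6340


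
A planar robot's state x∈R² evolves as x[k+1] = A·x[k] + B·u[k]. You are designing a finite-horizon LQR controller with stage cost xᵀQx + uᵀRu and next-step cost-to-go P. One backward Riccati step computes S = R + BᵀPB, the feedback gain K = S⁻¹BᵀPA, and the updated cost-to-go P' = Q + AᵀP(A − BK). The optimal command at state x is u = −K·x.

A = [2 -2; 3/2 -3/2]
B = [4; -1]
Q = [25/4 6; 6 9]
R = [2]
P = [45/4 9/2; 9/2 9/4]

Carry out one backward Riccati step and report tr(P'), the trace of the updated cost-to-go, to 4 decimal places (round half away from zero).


BᵀP = [40.5000 15.7500]
S = R + BᵀPB = [2] + [146.2500] = [148.2500]
BᵀPA = [104.6250 -104.6250]
K = S⁻¹·BᵀPA = [0.7057 -0.7057]
A−BK = [-0.8229 0.8229; 2.2057 -2.2057]
AᵀP(A−BK) = [3.2251 -3.2251; -3.2251 3.2251]
P' = Q + AᵀP(A−BK) = [9.4751 2.7749; 2.7749 12.2251]
tr(P') = 21.7003

21.7003


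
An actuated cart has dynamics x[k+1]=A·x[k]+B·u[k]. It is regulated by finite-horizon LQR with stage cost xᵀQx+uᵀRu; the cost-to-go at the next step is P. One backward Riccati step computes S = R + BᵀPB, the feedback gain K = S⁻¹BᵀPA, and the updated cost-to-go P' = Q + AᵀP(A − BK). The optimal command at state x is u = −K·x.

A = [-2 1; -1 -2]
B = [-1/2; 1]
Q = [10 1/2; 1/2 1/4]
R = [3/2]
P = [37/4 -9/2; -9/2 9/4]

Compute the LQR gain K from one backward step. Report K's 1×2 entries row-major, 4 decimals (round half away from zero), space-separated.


1.3018 -1.7160

BᵀP = [-9.1250 4.5000]
S = R + BᵀPB = [3/2] + [9.0625] = [10.5625]
BᵀPA = [13.7500 -18.1250]
K = S⁻¹·BᵀPA = [1.3018 -1.7160]
A−BK = [-1.3491 0.1420; -2.3018 -0.2840]
AᵀP(A−BK) = [3.3506 -3.9053; -3.9053 5.1479]
P' = Q + AᵀP(A−BK) = [13.3506 -3.4053; -3.4053 5.3979]
tr(P') = 18.7485


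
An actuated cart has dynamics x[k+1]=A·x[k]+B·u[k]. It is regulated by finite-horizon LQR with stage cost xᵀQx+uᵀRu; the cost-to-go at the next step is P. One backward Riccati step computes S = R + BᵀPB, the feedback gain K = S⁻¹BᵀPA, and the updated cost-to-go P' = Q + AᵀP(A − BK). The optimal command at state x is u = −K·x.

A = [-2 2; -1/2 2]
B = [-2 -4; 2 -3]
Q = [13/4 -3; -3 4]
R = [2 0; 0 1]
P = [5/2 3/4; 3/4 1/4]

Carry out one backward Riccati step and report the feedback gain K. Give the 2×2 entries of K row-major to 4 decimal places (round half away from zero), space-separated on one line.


0.0787 -0.0519 0.4088 -0.5081

BᵀP = [-3.5000 -1.0000; -12.2500 -3.7500]
S = R + BᵀPB = [2 0; 0 1] + [5.0000 17.0000; 17.0000 60.2500] = [7.0000 17.0000; 17.0000 61.2500]
BᵀPA = [7.5000 -9.0000; 26.3750 -32.0000]
K = S⁻¹·BᵀPA = [0.0787 -0.0519; 0.4088 -0.5081]
A−BK = [-0.2075 -0.1360; 0.5689 0.5796]
AᵀP(A−BK) = [0.1910 -0.2111; -0.2111 0.2755]
P' = Q + AᵀP(A−BK) = [3.4410 -3.2111; -3.2111 4.2755]
tr(P') = 7.7165


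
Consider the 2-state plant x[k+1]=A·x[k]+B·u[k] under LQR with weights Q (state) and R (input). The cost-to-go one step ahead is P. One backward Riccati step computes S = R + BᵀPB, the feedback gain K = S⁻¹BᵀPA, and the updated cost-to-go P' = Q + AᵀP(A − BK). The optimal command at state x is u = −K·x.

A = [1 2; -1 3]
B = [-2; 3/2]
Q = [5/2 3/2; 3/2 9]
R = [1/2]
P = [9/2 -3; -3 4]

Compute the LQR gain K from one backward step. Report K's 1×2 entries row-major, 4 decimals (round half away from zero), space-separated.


BᵀP = [-13.5000 12.0000]
S = R + BᵀPB = [1/2] + [45.0000] = [45.5000]
BᵀPA = [-25.5000 9.0000]
K = S⁻¹·BᵀPA = [-0.5604 0.1978]
A−BK = [-0.1209 2.3956; -0.1593 2.7033]
AᵀP(A−BK) = [0.2088 -0.9560; -0.9560 16.2198]
P' = Q + AᵀP(A−BK) = [2.7088 0.5440; 0.5440 25.2198]
tr(P') = 27.9286

-0.5604 0.1978


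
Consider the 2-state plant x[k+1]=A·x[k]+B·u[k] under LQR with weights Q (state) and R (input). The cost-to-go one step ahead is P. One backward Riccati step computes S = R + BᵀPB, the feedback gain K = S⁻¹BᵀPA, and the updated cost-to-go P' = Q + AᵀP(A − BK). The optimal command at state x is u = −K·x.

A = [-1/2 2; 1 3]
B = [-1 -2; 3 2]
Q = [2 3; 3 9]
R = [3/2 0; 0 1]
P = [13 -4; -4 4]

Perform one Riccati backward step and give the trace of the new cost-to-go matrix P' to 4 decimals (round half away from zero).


BᵀP = [-25.0000 16.0000; -34.0000 16.0000]
S = R + BᵀPB = [3/2 0; 0 1] + [73.0000 82.0000; 82.0000 100.0000] = [74.5000 82.0000; 82.0000 101.0000]
BᵀPA = [28.5000 -2.0000; 33.0000 -20.0000]
K = S⁻¹·BᵀPA = [0.2155 1.7964; 0.1518 -1.6565]
A−BK = [0.0191 0.4834; 0.0500 0.9238]
AᵀP(A−BK) = [0.0998 0.4666; 0.4666 10.4635]
P' = Q + AᵀP(A−BK) = [2.0998 3.4666; 3.4666 19.4635]
tr(P') = 21.5632

21.5632


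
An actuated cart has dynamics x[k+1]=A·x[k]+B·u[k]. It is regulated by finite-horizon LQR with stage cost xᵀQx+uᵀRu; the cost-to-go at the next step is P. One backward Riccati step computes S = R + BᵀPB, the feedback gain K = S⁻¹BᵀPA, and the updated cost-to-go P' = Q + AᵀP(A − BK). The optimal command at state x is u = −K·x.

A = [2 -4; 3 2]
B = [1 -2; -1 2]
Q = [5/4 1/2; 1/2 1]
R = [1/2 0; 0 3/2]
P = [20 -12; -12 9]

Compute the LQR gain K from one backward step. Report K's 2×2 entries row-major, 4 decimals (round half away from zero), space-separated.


BᵀP = [32.0000 -21.0000; -64.0000 42.0000]
S = R + BᵀPB = [1/2 0; 0 3/2] + [53.0000 -106.0000; -106.0000 212.0000] = [53.5000 -106.0000; -106.0000 213.5000]
BᵀPA = [1.0000 -170.0000; -2.0000 340.0000]
K = S⁻¹·BᵀPA = [0.0081 -1.3691; -0.0054 0.9128]
A−BK = [1.9812 -0.8054; 3.0188 -1.1946]
AᵀP(A−BK) = [16.9812 -6.8054; -6.8054 4.9128]
P' = Q + AᵀP(A−BK) = [18.2312 -6.3054; -6.3054 5.9128]
tr(P') = 24.1440

0.0081 -1.3691 -0.0054 0.9128


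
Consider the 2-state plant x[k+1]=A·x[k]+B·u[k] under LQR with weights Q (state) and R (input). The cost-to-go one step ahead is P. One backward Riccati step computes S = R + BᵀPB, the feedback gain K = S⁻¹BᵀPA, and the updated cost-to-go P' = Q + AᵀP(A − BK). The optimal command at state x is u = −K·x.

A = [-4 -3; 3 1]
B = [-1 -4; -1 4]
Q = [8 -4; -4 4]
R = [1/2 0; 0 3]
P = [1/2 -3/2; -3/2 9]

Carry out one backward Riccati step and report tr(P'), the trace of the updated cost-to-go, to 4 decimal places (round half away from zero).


14.8302

BᵀP = [1.0000 -7.5000; -8.0000 42.0000]
S = R + BᵀPB = [1/2 0; 0 3] + [6.5000 -34.0000; -34.0000 200.0000] = [7.0000 -34.0000; -34.0000 203.0000]
BᵀPA = [-26.5000 -10.5000; 158.0000 66.0000]
K = S⁻¹·BᵀPA = [-0.0283 0.4245; 0.7736 0.3962]
A−BK = [-0.9340 -0.9906; -0.1226 -0.1604]
AᵀP(A−BK) = [2.0236 1.1462; 1.1462 0.8066]
P' = Q + AᵀP(A−BK) = [10.0236 -2.8538; -2.8538 4.8066]
tr(P') = 14.8302


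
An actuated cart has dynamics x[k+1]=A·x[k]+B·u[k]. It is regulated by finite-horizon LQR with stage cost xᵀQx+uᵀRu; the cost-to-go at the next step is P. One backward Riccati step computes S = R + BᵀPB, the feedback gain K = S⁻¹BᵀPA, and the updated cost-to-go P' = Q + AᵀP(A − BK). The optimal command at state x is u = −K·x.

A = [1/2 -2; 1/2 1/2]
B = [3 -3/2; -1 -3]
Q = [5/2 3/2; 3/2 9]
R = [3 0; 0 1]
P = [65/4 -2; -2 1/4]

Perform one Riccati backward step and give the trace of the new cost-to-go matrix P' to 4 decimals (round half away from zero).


12.4768

BᵀP = [50.7500 -6.2500; -18.3750 2.2500]
S = R + BᵀPB = [3 0; 0 1] + [158.5000 -57.3750; -57.3750 20.8125] = [161.5000 -57.3750; -57.3750 21.8125]
BᵀPA = [22.2500 -104.6250; -8.0625 37.8750]
K = S⁻¹·BᵀPA = [0.0985 -0.4724; -0.1105 0.4937]
A−BK = [0.0387 0.1579; 0.2671 1.5086]
AᵀP(A−BK) = [0.0422 -0.1953; -0.1953 0.9347]
P' = Q + AᵀP(A−BK) = [2.5422 1.3047; 1.3047 9.9347]
tr(P') = 12.4768


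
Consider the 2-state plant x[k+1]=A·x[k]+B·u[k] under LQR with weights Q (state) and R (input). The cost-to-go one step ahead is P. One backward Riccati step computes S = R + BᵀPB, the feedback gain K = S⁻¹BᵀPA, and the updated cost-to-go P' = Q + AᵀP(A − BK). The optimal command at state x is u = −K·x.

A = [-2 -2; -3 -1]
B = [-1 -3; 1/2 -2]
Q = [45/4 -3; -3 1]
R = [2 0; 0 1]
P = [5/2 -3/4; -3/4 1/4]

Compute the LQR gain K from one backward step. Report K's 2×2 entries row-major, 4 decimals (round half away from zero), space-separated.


BᵀP = [-2.8750 0.8750; -6.0000 1.7500]
S = R + BᵀPB = [2 0; 0 1] + [3.3125 6.8750; 6.8750 14.5000] = [5.3125 6.8750; 6.8750 15.5000]
BᵀPA = [3.1250 4.8750; 6.7500 10.2500]
K = S⁻¹·BᵀPA = [0.0579 0.1452; 0.4098 0.5969]
A−BK = [-0.7127 -0.0641; -2.2094 0.1212]
AᵀP(A−BK) = [0.3029 0.2673; 0.2673 0.4241]
P' = Q + AᵀP(A−BK) = [11.5529 -2.7327; -2.7327 1.4241]
tr(P') = 12.9769

0.0579 0.1452 0.4098 0.5969


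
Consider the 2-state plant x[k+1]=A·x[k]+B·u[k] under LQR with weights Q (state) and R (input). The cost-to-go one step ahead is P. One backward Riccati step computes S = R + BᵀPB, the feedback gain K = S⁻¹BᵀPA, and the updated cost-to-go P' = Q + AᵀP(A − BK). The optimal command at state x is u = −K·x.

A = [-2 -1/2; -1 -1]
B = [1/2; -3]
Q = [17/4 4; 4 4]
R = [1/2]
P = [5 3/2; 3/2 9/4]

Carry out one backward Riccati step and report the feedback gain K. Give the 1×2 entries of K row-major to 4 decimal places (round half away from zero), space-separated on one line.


BᵀP = [-2.0000 -6.0000]
S = R + BᵀPB = [1/2] + [17.0000] = [17.5000]
BᵀPA = [10.0000 7.0000]
K = S⁻¹·BᵀPA = [0.5714 0.4000]
A−BK = [-2.2857 -0.7000; 0.7143 0.2000]
AᵀP(A−BK) = [22.5357 7.0000; 7.0000 2.2000]
P' = Q + AᵀP(A−BK) = [26.7857 11.0000; 11.0000 6.2000]
tr(P') = 32.9857

0.5714 0.4000


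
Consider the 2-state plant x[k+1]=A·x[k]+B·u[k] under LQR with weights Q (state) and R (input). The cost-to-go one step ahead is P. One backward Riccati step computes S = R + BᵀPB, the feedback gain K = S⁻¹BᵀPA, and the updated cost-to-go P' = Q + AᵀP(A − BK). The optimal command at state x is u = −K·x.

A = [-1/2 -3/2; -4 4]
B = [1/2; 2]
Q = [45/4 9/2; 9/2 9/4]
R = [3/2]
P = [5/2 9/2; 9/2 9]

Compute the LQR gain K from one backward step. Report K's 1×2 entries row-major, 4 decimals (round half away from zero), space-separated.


BᵀP = [10.2500 20.2500]
S = R + BᵀPB = [3/2] + [45.6250] = [47.1250]
BᵀPA = [-86.1250 65.6250]
K = S⁻¹·BᵀPA = [-1.8276 1.3926]
A−BK = [0.4138 -2.1963; -0.3448 1.2149]
AᵀP(A−BK) = [5.2241 -4.1897; -4.1897 4.2374]
P' = Q + AᵀP(A−BK) = [16.4741 0.3103; 0.3103 6.4874]
tr(P') = 22.9615

-1.8276 1.3926


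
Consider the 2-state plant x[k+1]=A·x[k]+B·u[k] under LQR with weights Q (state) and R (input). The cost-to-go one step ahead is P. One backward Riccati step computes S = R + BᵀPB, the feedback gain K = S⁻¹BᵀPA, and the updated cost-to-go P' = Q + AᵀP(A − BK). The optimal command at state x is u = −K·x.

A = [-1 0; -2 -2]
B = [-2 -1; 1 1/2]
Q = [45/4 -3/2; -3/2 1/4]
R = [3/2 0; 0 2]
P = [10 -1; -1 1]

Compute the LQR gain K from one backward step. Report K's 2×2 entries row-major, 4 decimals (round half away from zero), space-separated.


0.2730 -0.1092 0.1024 -0.0410

BᵀP = [-21.0000 3.0000; -10.5000 1.5000]
S = R + BᵀPB = [3/2 0; 0 2] + [45.0000 22.5000; 22.5000 11.2500] = [46.5000 22.5000; 22.5000 13.2500]
BᵀPA = [15.0000 -6.0000; 7.5000 -3.0000]
K = S⁻¹·BᵀPA = [0.2730 -0.1092; 0.1024 -0.0410]
A−BK = [-0.3515 -0.2594; -2.3242 -1.8703]
AᵀP(A−BK) = [5.1365 3.9454; 3.9454 3.2218]
P' = Q + AᵀP(A−BK) = [16.3865 2.4454; 2.4454 3.4718]
tr(P') = 19.8584


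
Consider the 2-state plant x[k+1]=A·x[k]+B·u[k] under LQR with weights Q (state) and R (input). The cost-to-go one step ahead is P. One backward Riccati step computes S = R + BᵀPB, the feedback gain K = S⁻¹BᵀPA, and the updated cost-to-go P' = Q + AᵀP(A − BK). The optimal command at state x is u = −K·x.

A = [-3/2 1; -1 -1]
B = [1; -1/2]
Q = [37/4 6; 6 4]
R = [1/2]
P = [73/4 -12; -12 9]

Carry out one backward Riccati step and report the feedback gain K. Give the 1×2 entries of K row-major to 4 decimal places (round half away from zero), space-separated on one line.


-0.6023 1.2348

BᵀP = [24.2500 -16.5000]
S = R + BᵀPB = [1/2] + [32.5000] = [33.0000]
BᵀPA = [-19.8750 40.7500]
K = S⁻¹·BᵀPA = [-0.6023 1.2348]
A−BK = [-0.8977 -0.2348; -1.3011 -0.3826]
AᵀP(A−BK) = [2.0923 0.1676; 0.1676 0.9299]
P' = Q + AᵀP(A−BK) = [11.3423 6.1676; 6.1676 4.9299]
tr(P') = 16.2723


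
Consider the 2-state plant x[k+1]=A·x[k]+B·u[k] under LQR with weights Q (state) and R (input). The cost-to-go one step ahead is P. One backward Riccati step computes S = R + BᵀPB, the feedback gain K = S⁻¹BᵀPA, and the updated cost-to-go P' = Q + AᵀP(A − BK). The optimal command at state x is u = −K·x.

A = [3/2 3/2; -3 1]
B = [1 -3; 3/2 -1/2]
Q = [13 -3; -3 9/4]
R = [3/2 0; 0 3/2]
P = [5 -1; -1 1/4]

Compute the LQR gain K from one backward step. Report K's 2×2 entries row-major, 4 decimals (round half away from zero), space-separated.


BᵀP = [3.5000 -0.6250; -14.5000 2.8750]
S = R + BᵀPB = [3/2 0; 0 3/2] + [2.5625 -10.1875; -10.1875 42.0625] = [4.0625 -10.1875; -10.1875 43.5625]
BᵀPA = [7.1250 4.6250; -30.3750 -18.8750]
K = S⁻¹·BᵀPA = [0.0128 0.1255; -0.6943 -0.4039]
A−BK = [-0.5956 0.1627; -3.3664 0.6097]
AᵀP(A−BK) = [1.3200 0.3363; 0.3363 0.2953]
P' = Q + AᵀP(A−BK) = [14.3200 -2.6637; -2.6637 2.5453]
tr(P') = 16.8653

0.0128 0.1255 -0.6943 -0.4039


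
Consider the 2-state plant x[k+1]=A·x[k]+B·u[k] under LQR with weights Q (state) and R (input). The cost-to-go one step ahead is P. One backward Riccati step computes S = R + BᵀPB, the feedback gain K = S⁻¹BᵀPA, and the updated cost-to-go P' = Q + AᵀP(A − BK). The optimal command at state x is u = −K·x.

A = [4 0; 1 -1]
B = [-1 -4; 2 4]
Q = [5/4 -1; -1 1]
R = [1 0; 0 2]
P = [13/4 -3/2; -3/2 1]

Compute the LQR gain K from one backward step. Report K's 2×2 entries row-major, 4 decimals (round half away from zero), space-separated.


0.2305 -0.1433 -0.6355 -0.0374

BᵀP = [-6.2500 3.5000; -19.0000 10.0000]
S = R + BᵀPB = [1 0; 0 2] + [13.2500 39.0000; 39.0000 116.0000] = [14.2500 39.0000; 39.0000 118.0000]
BᵀPA = [-21.5000 -3.5000; -66.0000 -10.0000]
K = S⁻¹·BᵀPA = [0.2305 -0.1433; -0.6355 -0.0374]
A−BK = [1.6885 -0.2928; 3.0810 -0.5639]
AᵀP(A−BK) = [4.0125 -0.5483; -0.5483 0.1246]
P' = Q + AᵀP(A−BK) = [5.2625 -1.5483; -1.5483 1.1246]
tr(P') = 6.3871


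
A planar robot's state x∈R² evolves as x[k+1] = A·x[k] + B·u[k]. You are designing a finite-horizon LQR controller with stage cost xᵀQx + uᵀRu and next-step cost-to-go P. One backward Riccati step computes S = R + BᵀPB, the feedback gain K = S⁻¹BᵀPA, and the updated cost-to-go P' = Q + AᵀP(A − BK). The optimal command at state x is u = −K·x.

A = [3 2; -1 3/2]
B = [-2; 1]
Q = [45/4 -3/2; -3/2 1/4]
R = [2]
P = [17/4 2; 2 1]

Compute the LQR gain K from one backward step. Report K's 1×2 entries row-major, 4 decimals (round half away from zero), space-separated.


BᵀP = [-6.5000 -3.0000]
S = R + BᵀPB = [2] + [10.0000] = [12.0000]
BᵀPA = [-16.5000 -17.5000]
K = S⁻¹·BᵀPA = [-1.3750 -1.4583]
A−BK = [0.2500 -0.9167; 0.3750 2.9583]
AᵀP(A−BK) = [4.5625 4.9375; 4.9375 5.7292]
P' = Q + AᵀP(A−BK) = [15.8125 3.4375; 3.4375 5.9792]
tr(P') = 21.7917

-1.3750 -1.4583


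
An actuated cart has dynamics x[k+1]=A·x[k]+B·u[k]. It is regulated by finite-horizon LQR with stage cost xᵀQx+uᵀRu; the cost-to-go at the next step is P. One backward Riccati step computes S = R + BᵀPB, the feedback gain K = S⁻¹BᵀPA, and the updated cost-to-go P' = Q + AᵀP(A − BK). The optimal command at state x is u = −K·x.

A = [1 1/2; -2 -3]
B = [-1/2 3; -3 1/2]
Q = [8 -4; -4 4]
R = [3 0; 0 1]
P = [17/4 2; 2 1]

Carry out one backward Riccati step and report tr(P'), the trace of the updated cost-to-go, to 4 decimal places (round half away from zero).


BᵀP = [-8.1250 -4.0000; 13.7500 6.5000]
S = R + BᵀPB = [3 0; 0 1] + [16.0625 -26.3750; -26.3750 44.5000] = [19.0625 -26.3750; -26.3750 45.5000]
BᵀPA = [-0.1250 7.9375; 0.7500 -12.6250]
K = S⁻¹·BᵀPA = [0.0821 0.1641; 0.0641 -0.1824]
A−BK = [0.8488 1.1291; -1.7858 -2.4166]
AᵀP(A−BK) = [0.2122 0.2823; 0.2823 0.4578]
P' = Q + AᵀP(A−BK) = [8.2122 -3.7177; -3.7177 4.4578]
tr(P') = 12.6700

12.6700


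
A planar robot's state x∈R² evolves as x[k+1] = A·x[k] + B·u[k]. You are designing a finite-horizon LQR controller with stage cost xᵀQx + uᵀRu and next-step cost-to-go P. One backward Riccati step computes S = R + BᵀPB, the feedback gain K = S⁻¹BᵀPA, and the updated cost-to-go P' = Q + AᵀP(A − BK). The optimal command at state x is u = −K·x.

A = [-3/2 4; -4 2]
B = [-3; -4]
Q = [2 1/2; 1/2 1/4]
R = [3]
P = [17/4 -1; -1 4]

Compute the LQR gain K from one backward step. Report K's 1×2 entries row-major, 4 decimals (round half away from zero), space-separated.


BᵀP = [-8.7500 -13.0000]
S = R + BᵀPB = [3] + [78.2500] = [81.2500]
BᵀPA = [65.1250 -61.0000]
K = S⁻¹·BᵀPA = [0.8015 -0.7508]
A−BK = [0.9046 1.7477; -0.7938 -1.0031]
AᵀP(A−BK) = [9.3623 10.3938; 10.3938 22.2031]
P' = Q + AᵀP(A−BK) = [11.3623 10.8938; 10.8938 22.4531]
tr(P') = 33.8154

0.8015 -0.7508


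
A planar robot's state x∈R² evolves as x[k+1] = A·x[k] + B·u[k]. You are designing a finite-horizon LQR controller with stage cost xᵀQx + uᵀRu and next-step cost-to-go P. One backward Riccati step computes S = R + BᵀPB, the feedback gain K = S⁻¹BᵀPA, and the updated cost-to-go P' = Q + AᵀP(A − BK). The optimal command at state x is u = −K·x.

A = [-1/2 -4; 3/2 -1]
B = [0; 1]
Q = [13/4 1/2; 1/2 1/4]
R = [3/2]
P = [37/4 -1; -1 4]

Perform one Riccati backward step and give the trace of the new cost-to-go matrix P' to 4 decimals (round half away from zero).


BᵀP = [-1.0000 4.0000]
S = R + BᵀPB = [3/2] + [4.0000] = [5.5000]
BᵀPA = [6.5000 0.0000]
K = S⁻¹·BᵀPA = [1.1818 0.0000]
A−BK = [-0.5000 -4.0000; 0.3182 -1.0000]
AᵀP(A−BK) = [5.1307 18.0000; 18.0000 144.0000]
P' = Q + AᵀP(A−BK) = [8.3807 18.5000; 18.5000 144.2500]
tr(P') = 152.6307

152.6307


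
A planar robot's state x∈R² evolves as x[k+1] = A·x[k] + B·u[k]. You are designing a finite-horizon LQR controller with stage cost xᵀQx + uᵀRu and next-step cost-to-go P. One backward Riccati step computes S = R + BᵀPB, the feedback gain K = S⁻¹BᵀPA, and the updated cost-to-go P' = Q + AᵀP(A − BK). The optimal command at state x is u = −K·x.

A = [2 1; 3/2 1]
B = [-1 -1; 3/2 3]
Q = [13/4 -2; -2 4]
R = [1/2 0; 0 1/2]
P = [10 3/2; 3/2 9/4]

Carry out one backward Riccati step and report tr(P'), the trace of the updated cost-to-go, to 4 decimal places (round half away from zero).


BᵀP = [-7.7500 1.8750; -5.5000 5.2500]
S = R + BᵀPB = [1/2 0; 0 1/2] + [10.5625 13.3750; 13.3750 21.2500] = [11.0625 13.3750; 13.3750 21.7500]
BᵀPA = [-12.6875 -5.8750; -3.1250 -0.2500]
K = S⁻¹·BᵀPA = [-3.7939 -2.0162; 2.1894 1.2284]
A−BK = [0.3954 0.2122; 0.6228 0.3392]
AᵀP(A−BK) = [12.7689 6.8830; 6.8830 3.7119]
P' = Q + AᵀP(A−BK) = [16.0189 4.8830; 4.8830 7.7119]
tr(P') = 23.7308

23.7308


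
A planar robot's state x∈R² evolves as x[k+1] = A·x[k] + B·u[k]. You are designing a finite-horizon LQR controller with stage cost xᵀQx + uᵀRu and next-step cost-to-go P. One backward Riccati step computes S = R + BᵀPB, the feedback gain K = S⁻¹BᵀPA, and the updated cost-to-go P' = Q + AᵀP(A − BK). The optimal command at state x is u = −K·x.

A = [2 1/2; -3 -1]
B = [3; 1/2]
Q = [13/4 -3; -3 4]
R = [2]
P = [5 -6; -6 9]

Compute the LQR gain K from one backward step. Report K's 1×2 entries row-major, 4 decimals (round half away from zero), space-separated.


BᵀP = [12.0000 -13.5000]
S = R + BᵀPB = [2] + [29.2500] = [31.2500]
BᵀPA = [64.5000 19.5000]
K = S⁻¹·BᵀPA = [2.0640 0.6240]
A−BK = [-4.1920 -1.3720; -4.0320 -1.3120]
AᵀP(A−BK) = [39.8720 12.7520; 12.7520 4.0820]
P' = Q + AᵀP(A−BK) = [43.1220 9.7520; 9.7520 8.0820]
tr(P') = 51.2040

2.0640 0.6240


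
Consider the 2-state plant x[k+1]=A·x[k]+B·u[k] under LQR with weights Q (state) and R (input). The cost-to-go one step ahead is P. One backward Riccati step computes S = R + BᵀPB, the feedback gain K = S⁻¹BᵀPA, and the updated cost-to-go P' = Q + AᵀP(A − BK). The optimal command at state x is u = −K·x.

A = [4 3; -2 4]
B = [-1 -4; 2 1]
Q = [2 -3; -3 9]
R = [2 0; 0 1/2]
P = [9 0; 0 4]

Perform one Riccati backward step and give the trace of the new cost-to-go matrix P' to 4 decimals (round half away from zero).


BᵀP = [-9.0000 8.0000; -36.0000 4.0000]
S = R + BᵀPB = [2 0; 0 1/2] + [25.0000 44.0000; 44.0000 148.0000] = [27.0000 44.0000; 44.0000 148.5000]
BᵀPA = [-52.0000 5.0000; -152.0000 -92.0000]
K = S⁻¹·BᵀPA = [-0.4987 2.3103; -0.8758 -1.3041]
A−BK = [-0.0019 0.0940; -0.1268 0.6834]
AᵀP(A−BK) = [0.9453 -2.0815; -2.0815 13.4734]
P' = Q + AᵀP(A−BK) = [2.9453 -5.0815; -5.0815 22.4734]
tr(P') = 25.4186

25.4186


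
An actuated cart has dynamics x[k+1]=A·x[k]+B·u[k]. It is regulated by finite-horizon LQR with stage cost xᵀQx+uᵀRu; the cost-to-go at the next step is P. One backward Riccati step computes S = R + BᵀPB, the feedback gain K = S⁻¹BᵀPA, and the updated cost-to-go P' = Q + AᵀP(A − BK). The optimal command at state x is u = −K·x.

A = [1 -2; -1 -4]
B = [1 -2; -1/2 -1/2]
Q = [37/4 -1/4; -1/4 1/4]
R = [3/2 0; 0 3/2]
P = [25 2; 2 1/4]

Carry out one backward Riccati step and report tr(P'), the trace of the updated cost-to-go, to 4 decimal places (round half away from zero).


BᵀP = [24.0000 1.8750; -51.0000 -4.1250]
S = R + BᵀPB = [3/2 0; 0 3/2] + [23.0625 -48.9375; -48.9375 104.0625] = [24.5625 -48.9375; -48.9375 105.5625]
BᵀPA = [22.1250 -55.5000; -46.8750 118.5000]
K = S⁻¹·BᵀPA = [0.2102 -0.3011; -0.3466 0.9830]
A−BK = [0.0966 0.2670; -1.0682 -3.6591]
AᵀP(A−BK) = [0.3523 -0.2614; -0.2614 2.8068]
P' = Q + AᵀP(A−BK) = [9.6023 -0.5114; -0.5114 3.0568]
tr(P') = 12.6591

12.6591


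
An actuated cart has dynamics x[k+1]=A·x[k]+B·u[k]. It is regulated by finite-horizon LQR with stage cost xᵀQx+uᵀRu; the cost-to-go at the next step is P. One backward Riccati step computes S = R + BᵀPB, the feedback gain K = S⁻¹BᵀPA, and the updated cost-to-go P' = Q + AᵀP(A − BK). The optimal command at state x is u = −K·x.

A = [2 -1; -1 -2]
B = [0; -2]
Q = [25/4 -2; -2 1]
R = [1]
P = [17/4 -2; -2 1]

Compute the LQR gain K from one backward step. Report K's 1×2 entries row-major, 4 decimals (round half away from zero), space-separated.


BᵀP = [4.0000 -2.0000]
S = R + BᵀPB = [1] + [4.0000] = [5.0000]
BᵀPA = [10.0000 0.0000]
K = S⁻¹·BᵀPA = [2.0000 0.0000]
A−BK = [2.0000 -1.0000; 3.0000 -2.0000]
AᵀP(A−BK) = [6.0000 -0.5000; -0.5000 0.2500]
P' = Q + AᵀP(A−BK) = [12.2500 -2.5000; -2.5000 1.2500]
tr(P') = 13.5000

2.0000 0.0000


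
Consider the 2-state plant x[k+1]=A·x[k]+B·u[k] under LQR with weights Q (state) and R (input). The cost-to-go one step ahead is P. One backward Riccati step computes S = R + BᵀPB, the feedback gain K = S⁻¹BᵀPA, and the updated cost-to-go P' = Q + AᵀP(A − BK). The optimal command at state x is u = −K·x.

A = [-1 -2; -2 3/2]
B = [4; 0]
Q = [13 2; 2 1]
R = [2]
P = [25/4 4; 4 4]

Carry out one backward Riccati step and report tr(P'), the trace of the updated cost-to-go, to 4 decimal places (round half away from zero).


23.7696

BᵀP = [25.0000 16.0000]
S = R + BᵀPB = [2] + [100.0000] = [102.0000]
BᵀPA = [-57.0000 -26.0000]
K = S⁻¹·BᵀPA = [-0.5588 -0.2549]
A−BK = [1.2353 -0.9804; -2.0000 1.5000]
AᵀP(A−BK) = [6.3971 -4.0294; -4.0294 3.3725]
P' = Q + AᵀP(A−BK) = [19.3971 -2.0294; -2.0294 4.3725]
tr(P') = 23.7696


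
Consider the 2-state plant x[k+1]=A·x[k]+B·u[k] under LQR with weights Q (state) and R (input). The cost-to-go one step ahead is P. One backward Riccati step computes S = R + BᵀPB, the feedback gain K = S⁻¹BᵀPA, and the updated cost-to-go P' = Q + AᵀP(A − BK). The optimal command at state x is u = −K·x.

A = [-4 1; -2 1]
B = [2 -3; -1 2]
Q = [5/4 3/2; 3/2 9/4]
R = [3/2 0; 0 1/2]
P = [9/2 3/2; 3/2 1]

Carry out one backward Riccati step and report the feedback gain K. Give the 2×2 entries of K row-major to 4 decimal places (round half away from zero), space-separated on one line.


-0.9848 0.3249 1.0660 -0.2589

BᵀP = [7.5000 2.0000; -10.5000 -2.5000]
S = R + BᵀPB = [3/2 0; 0 1/2] + [13.0000 -18.5000; -18.5000 26.5000] = [14.5000 -18.5000; -18.5000 27.0000]
BᵀPA = [-34.0000 9.5000; 47.0000 -13.0000]
K = S⁻¹·BᵀPA = [-0.9848 0.3249; 1.0660 -0.2589]
A−BK = [1.1675 -0.4264; -5.1168 1.8426]
AᵀP(A−BK) = [16.4162 -5.7868; -5.7868 2.0482]
P' = Q + AᵀP(A−BK) = [17.6662 -4.2868; -4.2868 4.2982]
tr(P') = 21.9645


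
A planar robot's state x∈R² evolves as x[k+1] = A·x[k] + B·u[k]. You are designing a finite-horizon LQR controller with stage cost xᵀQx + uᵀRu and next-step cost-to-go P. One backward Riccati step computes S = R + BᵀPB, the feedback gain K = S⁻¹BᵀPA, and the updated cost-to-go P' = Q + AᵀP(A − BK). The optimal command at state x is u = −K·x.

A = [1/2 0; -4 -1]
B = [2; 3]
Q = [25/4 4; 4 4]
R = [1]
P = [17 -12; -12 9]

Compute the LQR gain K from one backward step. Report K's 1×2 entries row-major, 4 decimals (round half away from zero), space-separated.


BᵀP = [-2.0000 3.0000]
S = R + BᵀPB = [1] + [5.0000] = [6.0000]
BᵀPA = [-13.0000 -3.0000]
K = S⁻¹·BᵀPA = [-2.1667 -0.5000]
A−BK = [4.8333 1.0000; 2.5000 0.5000]
AᵀP(A−BK) = [168.0833 35.5000; 35.5000 7.5000]
P' = Q + AᵀP(A−BK) = [174.3333 39.5000; 39.5000 11.5000]
tr(P') = 185.8333

-2.1667 -0.5000


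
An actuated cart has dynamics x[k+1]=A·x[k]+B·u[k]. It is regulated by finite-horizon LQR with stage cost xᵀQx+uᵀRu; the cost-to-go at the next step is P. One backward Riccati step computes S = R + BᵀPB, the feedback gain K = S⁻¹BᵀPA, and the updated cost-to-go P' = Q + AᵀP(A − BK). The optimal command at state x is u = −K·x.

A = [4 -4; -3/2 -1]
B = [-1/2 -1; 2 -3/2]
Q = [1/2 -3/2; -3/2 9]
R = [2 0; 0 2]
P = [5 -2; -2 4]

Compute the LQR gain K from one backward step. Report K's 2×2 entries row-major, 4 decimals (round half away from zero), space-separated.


BᵀP = [-6.5000 9.0000; -2.0000 -4.0000]
S = R + BᵀPB = [2 0; 0 2] + [21.2500 -7.0000; -7.0000 8.0000] = [23.2500 -7.0000; -7.0000 10.0000]
BᵀPA = [-39.5000 17.0000; -2.0000 12.0000]
K = S⁻¹·BᵀPA = [-2.2289 1.3842; -1.7602 2.1689]
A−BK = [1.1253 -1.1390; 0.3174 -0.5150]
AᵀP(A−BK) = [21.4387 -18.9864; -18.9864 18.4414]
P' = Q + AᵀP(A−BK) = [21.9387 -20.4864; -20.4864 27.4414]
tr(P') = 49.3801

-2.2289 1.3842 -1.7602 2.1689


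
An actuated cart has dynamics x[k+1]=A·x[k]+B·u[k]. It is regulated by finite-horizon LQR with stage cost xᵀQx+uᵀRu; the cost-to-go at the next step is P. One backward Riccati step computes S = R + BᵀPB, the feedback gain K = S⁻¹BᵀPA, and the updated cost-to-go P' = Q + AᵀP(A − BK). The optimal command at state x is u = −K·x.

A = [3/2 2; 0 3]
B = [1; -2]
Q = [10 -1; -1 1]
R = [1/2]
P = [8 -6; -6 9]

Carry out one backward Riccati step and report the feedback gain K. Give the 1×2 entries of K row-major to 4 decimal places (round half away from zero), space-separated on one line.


BᵀP = [20.0000 -24.0000]
S = R + BᵀPB = [1/2] + [68.0000] = [68.5000]
BᵀPA = [30.0000 -32.0000]
K = S⁻¹·BᵀPA = [0.4380 -0.4672]
A−BK = [1.0620 2.4672; 0.8759 2.0657]
AᵀP(A−BK) = [4.8613 11.0146; 11.0146 26.0511]
P' = Q + AᵀP(A−BK) = [14.8613 10.0146; 10.0146 27.0511]
tr(P') = 41.9124

0.4380 -0.4672


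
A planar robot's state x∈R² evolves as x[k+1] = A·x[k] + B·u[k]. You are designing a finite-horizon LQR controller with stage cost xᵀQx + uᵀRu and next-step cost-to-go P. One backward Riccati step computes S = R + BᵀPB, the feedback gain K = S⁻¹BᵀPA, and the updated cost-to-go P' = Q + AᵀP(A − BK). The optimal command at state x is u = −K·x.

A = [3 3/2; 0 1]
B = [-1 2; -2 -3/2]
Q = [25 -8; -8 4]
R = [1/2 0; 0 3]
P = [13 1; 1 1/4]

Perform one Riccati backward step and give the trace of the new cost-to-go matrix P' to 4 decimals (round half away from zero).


32.6593

BᵀP = [-15.0000 -1.5000; 24.5000 1.6250]
S = R + BᵀPB = [1/2 0; 0 3] + [18.0000 -27.7500; -27.7500 46.5625] = [18.5000 -27.7500; -27.7500 49.5625]
BᵀPA = [-45.0000 -24.0000; 73.5000 38.3750]
K = S⁻¹·BᵀPA = [-1.2986 -0.8485; 0.7559 0.2992]
A−BK = [0.1896 0.0531; -1.4633 -0.2481]
AᵀP(A−BK) = [3.0051 1.3263; 1.3263 0.6542]
P' = Q + AᵀP(A−BK) = [28.0051 -6.6737; -6.6737 4.6542]
tr(P') = 32.6593


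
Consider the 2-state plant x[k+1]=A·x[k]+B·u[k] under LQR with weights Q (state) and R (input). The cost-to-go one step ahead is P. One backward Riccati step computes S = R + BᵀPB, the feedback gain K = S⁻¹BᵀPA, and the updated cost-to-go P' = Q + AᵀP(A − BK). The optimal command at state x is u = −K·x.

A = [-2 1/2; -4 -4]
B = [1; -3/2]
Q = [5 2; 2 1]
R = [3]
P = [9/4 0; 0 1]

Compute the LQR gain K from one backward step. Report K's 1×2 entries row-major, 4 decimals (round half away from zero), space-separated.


0.2000 0.9500

BᵀP = [2.2500 -1.5000]
S = R + BᵀPB = [3] + [4.5000] = [7.5000]
BᵀPA = [1.5000 7.1250]
K = S⁻¹·BᵀPA = [0.2000 0.9500]
A−BK = [-2.2000 -0.4500; -3.7000 -2.5750]
AᵀP(A−BK) = [24.7000 12.3250; 12.3250 9.7938]
P' = Q + AᵀP(A−BK) = [29.7000 14.3250; 14.3250 10.7938]
tr(P') = 40.4938


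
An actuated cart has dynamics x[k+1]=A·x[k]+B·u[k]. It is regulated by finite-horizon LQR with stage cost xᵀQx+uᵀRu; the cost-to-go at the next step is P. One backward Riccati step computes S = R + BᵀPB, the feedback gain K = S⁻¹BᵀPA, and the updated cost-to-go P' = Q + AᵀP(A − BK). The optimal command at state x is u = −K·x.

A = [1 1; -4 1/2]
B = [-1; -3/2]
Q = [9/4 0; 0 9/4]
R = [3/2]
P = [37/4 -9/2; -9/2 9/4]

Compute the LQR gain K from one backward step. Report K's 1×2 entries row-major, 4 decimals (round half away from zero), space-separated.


BᵀP = [-2.5000 1.1250]
S = R + BᵀPB = [3/2] + [0.8125] = [2.3125]
BᵀPA = [-7.0000 -1.9375]
K = S⁻¹·BᵀPA = [-3.0270 -0.8378]
A−BK = [-2.0270 0.1622; -8.5405 -0.7568]
AᵀP(A−BK) = [60.0608 14.6351; 14.6351 3.6892]
P' = Q + AᵀP(A−BK) = [62.3108 14.6351; 14.6351 5.9392]
tr(P') = 68.2500

-3.0270 -0.8378


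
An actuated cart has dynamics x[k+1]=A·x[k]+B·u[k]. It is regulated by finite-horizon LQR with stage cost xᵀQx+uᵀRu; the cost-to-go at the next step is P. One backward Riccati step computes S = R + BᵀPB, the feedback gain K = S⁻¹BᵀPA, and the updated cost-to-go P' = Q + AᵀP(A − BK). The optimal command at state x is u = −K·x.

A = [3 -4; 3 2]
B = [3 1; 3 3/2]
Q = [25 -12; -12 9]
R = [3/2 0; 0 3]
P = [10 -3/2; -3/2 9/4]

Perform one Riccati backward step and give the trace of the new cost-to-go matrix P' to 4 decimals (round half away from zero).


106.6691

BᵀP = [25.5000 2.2500; 7.7500 1.8750]
S = R + BᵀPB = [3/2 0; 0 3] + [83.2500 28.8750; 28.8750 10.5625] = [84.7500 28.8750; 28.8750 13.5625]
BᵀPA = [83.2500 -97.5000; 28.8750 -27.2500]
K = S⁻¹·BᵀPA = [0.9356 -1.6965; 0.1372 1.6026]
A−BK = [0.0561 -0.5132; -0.0125 4.6855]
AᵀP(A−BK) = [1.4033 -2.5447; -2.5447 71.2658]
P' = Q + AᵀP(A−BK) = [26.4033 -14.5447; -14.5447 80.2658]
tr(P') = 106.6691


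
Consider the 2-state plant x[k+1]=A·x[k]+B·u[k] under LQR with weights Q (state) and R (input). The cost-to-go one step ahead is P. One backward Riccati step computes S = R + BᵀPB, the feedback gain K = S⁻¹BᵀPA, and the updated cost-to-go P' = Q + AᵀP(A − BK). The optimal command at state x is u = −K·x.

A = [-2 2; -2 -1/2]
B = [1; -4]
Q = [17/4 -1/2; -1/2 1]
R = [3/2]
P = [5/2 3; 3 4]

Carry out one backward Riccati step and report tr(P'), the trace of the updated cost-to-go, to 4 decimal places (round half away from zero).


10.6761

BᵀP = [-9.5000 -13.0000]
S = R + BᵀPB = [3/2] + [42.5000] = [44.0000]
BᵀPA = [45.0000 -12.5000]
K = S⁻¹·BᵀPA = [1.0227 -0.2841]
A−BK = [-3.0227 2.2841; 2.0909 -1.6364]
AᵀP(A−BK) = [3.9773 -2.2159; -2.2159 1.4489]
P' = Q + AᵀP(A−BK) = [8.2273 -2.7159; -2.7159 2.4489]
tr(P') = 10.6761


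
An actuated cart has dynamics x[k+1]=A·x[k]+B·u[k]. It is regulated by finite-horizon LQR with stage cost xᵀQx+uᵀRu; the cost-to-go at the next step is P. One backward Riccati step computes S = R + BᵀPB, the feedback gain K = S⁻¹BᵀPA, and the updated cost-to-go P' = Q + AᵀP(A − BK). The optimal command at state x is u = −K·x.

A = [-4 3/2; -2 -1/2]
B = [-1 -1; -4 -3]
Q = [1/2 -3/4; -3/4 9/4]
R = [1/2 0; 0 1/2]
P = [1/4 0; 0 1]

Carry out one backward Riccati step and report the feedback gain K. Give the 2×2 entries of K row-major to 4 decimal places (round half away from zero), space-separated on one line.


BᵀP = [-0.2500 -4.0000; -0.2500 -3.0000]
S = R + BᵀPB = [1/2 0; 0 1/2] + [16.2500 12.2500; 12.2500 9.2500] = [16.7500 12.2500; 12.2500 9.7500]
BᵀPA = [9.0000 1.6250; 7.0000 1.1250]
K = S⁻¹·BᵀPA = [0.1509 0.1557; 0.5283 -0.0802]
A−BK = [-3.3208 1.5755; 0.1887 -0.1179]
AᵀP(A−BK) = [2.9434 -1.3396; -1.3396 0.6498]
P' = Q + AᵀP(A−BK) = [3.4434 -2.0896; -2.0896 2.8998]
tr(P') = 6.3432

0.1509 0.1557 0.5283 -0.0802


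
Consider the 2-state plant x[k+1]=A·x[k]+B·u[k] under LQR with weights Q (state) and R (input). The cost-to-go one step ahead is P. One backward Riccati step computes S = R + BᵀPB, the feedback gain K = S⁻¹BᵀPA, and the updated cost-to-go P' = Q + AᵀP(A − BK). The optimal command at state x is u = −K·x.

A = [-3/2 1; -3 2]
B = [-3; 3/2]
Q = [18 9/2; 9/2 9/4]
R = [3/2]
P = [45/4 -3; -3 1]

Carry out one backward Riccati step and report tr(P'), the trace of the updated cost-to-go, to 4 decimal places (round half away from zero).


BᵀP = [-38.2500 10.5000]
S = R + BᵀPB = [3/2] + [130.5000] = [132.0000]
BᵀPA = [25.8750 -17.2500]
K = S⁻¹·BᵀPA = [0.1960 -0.1307]
A−BK = [-0.9119 0.6080; -3.2940 2.1960]
AᵀP(A−BK) = [2.2404 -1.4936; -1.4936 0.9957]
P' = Q + AᵀP(A−BK) = [20.2404 3.0064; 3.0064 3.2457]
tr(P') = 23.4862

23.4862


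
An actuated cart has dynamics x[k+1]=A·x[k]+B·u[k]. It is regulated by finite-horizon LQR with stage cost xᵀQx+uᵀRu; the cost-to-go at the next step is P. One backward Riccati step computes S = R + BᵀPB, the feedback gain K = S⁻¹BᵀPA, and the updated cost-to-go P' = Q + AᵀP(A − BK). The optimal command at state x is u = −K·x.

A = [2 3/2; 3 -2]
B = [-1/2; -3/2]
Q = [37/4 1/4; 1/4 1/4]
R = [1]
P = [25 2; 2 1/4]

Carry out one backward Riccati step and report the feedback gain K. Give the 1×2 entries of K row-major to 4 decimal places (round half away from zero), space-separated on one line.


-3.2486 -1.8960

BᵀP = [-15.5000 -1.3750]
S = R + BᵀPB = [1] + [9.8125] = [10.8125]
BᵀPA = [-35.1250 -20.5000]
K = S⁻¹·BᵀPA = [-3.2486 -1.8960]
A−BK = [0.3757 0.5520; -1.8728 -4.8439]
AᵀP(A−BK) = [12.1445 7.9046; 7.9046 6.3829]
P' = Q + AᵀP(A−BK) = [21.3945 8.1546; 8.1546 6.6329]
tr(P') = 28.0275


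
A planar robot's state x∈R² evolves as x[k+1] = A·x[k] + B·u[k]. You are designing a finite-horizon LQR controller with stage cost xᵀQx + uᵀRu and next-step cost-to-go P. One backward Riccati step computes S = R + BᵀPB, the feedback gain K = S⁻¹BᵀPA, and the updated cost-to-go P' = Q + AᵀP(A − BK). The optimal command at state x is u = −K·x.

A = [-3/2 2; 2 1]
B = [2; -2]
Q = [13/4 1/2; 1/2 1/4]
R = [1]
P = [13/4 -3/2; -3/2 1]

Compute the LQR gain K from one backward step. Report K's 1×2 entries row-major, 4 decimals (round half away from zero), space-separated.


BᵀP = [9.5000 -5.0000]
S = R + BᵀPB = [1] + [29.0000] = [30.0000]
BᵀPA = [-24.2500 14.0000]
K = S⁻¹·BᵀPA = [-0.8083 0.4667]
A−BK = [0.1167 1.0667; 0.3833 1.9333]
AᵀP(A−BK) = [0.7104 -0.1833; -0.1833 1.4667]
P' = Q + AᵀP(A−BK) = [3.9604 0.3167; 0.3167 1.7167]
tr(P') = 5.6771

-0.8083 0.4667


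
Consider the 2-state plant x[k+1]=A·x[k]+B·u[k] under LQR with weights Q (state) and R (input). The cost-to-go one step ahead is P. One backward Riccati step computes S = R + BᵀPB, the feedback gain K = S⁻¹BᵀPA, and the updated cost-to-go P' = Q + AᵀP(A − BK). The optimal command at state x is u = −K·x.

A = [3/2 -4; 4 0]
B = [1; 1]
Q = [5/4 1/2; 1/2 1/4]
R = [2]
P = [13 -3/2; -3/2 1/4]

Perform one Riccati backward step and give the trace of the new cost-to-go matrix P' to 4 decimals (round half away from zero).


39.7653

BᵀP = [11.5000 -1.2500]
S = R + BᵀPB = [2] + [10.2500] = [12.2500]
BᵀPA = [12.2500 -46.0000]
K = S⁻¹·BᵀPA = [1.0000 -3.7551]
A−BK = [0.5000 -0.2449; 3.0000 3.7551]
AᵀP(A−BK) = [3.0000 -8.0000; -8.0000 35.2653]
P' = Q + AᵀP(A−BK) = [4.2500 -7.5000; -7.5000 35.5153]
tr(P') = 39.7653


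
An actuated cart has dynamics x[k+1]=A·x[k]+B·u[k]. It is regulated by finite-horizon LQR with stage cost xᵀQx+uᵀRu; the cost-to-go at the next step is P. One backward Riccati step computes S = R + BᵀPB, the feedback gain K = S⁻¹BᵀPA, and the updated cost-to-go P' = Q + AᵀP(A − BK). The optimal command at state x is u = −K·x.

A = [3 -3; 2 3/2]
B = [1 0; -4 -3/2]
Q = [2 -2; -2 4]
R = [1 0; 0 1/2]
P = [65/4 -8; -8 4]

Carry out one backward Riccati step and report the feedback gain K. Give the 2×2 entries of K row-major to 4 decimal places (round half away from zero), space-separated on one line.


0.6572 -1.1580 0.0358 -0.3487

BᵀP = [48.2500 -24.0000; 12.0000 -6.0000]
S = R + BᵀPB = [1 0; 0 1/2] + [144.2500 36.0000; 36.0000 9.0000] = [145.2500 36.0000; 36.0000 9.5000]
BᵀPA = [96.7500 -180.7500; 24.0000 -45.0000]
K = S⁻¹·BᵀPA = [0.6572 -1.1580; 0.0358 -0.3487]
A−BK = [2.3428 -1.8420; 4.6826 -3.6550]
AᵀP(A−BK) = [1.8048 -1.8465; -1.8465 2.2534]
P' = Q + AᵀP(A−BK) = [3.8048 -3.8465; -3.8465 6.2534]
tr(P') = 10.0581


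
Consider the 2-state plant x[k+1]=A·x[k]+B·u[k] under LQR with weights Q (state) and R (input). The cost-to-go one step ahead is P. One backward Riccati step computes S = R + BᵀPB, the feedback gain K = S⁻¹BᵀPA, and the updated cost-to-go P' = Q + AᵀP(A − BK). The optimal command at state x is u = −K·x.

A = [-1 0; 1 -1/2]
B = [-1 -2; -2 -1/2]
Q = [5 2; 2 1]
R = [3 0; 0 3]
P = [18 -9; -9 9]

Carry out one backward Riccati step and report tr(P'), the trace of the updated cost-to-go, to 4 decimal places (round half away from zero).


9.6232

BᵀP = [0.0000 -9.0000; -31.5000 13.5000]
S = R + BᵀPB = [3 0; 0 3] + [18.0000 4.5000; 4.5000 56.2500] = [21.0000 4.5000; 4.5000 59.2500]
BᵀPA = [-9.0000 4.5000; 45.0000 -6.7500]
K = S⁻¹·BᵀPA = [-0.6011 0.2426; 0.8051 -0.1324]
A−BK = [0.0092 -0.0221; 0.2004 -0.0809]
AᵀP(A−BK) = [3.3585 -0.8603; -0.8603 0.2647]
P' = Q + AᵀP(A−BK) = [8.3585 1.1397; 1.1397 1.2647]
tr(P') = 9.6232


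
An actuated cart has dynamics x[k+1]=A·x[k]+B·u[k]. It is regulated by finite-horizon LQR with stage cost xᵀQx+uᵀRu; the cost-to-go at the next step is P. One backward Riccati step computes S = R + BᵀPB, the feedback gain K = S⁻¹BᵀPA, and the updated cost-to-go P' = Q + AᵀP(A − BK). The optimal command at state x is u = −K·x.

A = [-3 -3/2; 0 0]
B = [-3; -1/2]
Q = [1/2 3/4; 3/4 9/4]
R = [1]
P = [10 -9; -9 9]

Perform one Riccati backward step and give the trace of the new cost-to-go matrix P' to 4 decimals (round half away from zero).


BᵀP = [-25.5000 22.5000]
S = R + BᵀPB = [1] + [65.2500] = [66.2500]
BᵀPA = [76.5000 38.2500]
K = S⁻¹·BᵀPA = [1.1547 0.5774]
A−BK = [0.4642 0.2321; 0.5774 0.2887]
AᵀP(A−BK) = [1.6642 0.8321; 0.8321 0.4160]
P' = Q + AᵀP(A−BK) = [2.1642 1.5821; 1.5821 2.6660]
tr(P') = 4.8302

4.8302
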